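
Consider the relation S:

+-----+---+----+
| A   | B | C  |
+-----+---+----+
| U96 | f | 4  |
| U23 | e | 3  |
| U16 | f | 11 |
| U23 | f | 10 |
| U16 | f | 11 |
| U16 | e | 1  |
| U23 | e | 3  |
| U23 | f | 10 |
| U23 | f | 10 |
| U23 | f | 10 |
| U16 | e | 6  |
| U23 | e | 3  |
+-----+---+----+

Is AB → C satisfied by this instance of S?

No

(A=U96, B=f): 1 row → C = 4 ✓
(A=U23, B=e): 3 rows → C = 3, 3, 3 ✓
(A=U16, B=f): 2 rows → C = 11, 11 ✓
(A=U23, B=f): 4 rows → C = 10, 10, 10, 10 ✓
(A=U16, B=e): 2 rows → C takes values {1, 6} — violation
Two rows agree on AB but differ on C, so AB → C does not hold.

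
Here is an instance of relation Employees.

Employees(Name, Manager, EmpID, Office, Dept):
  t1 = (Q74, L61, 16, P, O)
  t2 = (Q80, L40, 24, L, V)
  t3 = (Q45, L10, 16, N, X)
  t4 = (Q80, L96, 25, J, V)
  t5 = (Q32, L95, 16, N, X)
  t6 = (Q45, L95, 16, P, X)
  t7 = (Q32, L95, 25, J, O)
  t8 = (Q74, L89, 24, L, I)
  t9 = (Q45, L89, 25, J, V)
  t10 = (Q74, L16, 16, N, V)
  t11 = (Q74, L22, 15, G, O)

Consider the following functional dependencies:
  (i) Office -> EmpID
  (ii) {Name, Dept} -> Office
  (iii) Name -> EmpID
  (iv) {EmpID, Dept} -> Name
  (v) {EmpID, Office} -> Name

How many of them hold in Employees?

(i) Office -> EmpID: every LHS value maps to a single RHS value — holds.
(ii) {Name, Dept} -> Office: (Name=Q74, Dept=O): rows 1, 11 → Office takes values {P, G} — violation; (Name=Q80, Dept=V): rows 2, 4 → Office takes values {L, J} — violation; (Name=Q45, Dept=X): rows 3, 6 → Office takes values {N, P} — violation — fails.
(iii) Name -> EmpID: Name=Q74: rows 1, 8, 10, 11 → EmpID takes values {16, 24, 15} — violation; Name=Q80: rows 2, 4 → EmpID takes values {24, 25} — violation; Name=Q45: rows 3, 6, 9 → EmpID takes values {16, 25} — violation; Name=Q32: rows 5, 7 → EmpID takes values {16, 25} — violation — fails.
(iv) {EmpID, Dept} -> Name: (EmpID=16, Dept=X): rows 3, 5, 6 → Name takes values {Q45, Q32} — violation; (EmpID=25, Dept=V): rows 4, 9 → Name takes values {Q80, Q45} — violation — fails.
(v) {EmpID, Office} -> Name: (EmpID=16, Office=P): rows 1, 6 → Name takes values {Q74, Q45} — violation; (EmpID=24, Office=L): rows 2, 8 → Name takes values {Q80, Q74} — violation; (EmpID=16, Office=N): rows 3, 5, 10 → Name takes values {Q45, Q32, Q74} — violation; (EmpID=25, Office=J): rows 4, 7, 9 → Name takes values {Q80, Q32, Q45} — violation — fails.
1 of the 5 dependencies holds.

1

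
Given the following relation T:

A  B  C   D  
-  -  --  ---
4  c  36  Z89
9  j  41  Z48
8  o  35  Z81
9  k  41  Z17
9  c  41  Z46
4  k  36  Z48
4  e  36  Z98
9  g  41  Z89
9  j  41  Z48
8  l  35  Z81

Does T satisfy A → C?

A=4: 3 rows → C = 36, 36, 36 ✓
A=9: 5 rows → C = 41, 41, 41, 41, 41 ✓
A=8: 2 rows → C = 35, 35 ✓
Every A value is associated with a single C value, so A → C holds.

Yes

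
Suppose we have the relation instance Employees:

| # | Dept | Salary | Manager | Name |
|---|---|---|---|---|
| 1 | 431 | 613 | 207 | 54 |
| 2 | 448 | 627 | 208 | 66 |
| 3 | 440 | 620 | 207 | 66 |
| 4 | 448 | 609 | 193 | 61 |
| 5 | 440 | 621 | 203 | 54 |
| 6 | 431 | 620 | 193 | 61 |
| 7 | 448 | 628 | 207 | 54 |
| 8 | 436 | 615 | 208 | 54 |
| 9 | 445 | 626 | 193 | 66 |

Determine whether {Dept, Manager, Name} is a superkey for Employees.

All 9 rows have distinct {Dept, Manager, Name} values, so {Dept, Manager, Name} → (all attributes) holds and {Dept, Manager, Name} is a superkey.

Yes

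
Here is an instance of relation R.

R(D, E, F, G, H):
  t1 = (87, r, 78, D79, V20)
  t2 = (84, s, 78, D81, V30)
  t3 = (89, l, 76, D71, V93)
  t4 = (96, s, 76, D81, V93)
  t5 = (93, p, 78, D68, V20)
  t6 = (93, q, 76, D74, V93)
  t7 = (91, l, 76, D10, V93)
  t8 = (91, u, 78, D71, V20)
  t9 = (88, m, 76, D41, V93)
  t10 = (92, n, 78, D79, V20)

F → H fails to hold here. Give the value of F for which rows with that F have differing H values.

F=78: rows 1, 2, 5, 8, 10 → H takes values {V20, V30} — violation
F=76: rows 3, 4, 6, 7, 9 → H = V93, V93, V93, V93, V93 ✓
The only F value with inconsistent H is F=78.

78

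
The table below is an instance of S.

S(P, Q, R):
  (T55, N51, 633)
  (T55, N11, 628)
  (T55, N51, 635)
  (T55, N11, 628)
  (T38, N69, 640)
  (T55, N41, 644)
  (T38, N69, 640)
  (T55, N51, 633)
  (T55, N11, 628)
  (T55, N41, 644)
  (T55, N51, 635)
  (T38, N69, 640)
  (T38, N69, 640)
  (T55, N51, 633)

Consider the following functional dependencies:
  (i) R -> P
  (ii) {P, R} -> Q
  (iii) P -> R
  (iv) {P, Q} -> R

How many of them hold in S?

(i) R -> P: every LHS value maps to a single RHS value — holds.
(ii) {P, R} -> Q: every LHS value maps to a single RHS value — holds.
(iii) P -> R: P=T55: 10 rows → R takes values {633, 628, 635, 644} — violation — fails.
(iv) {P, Q} -> R: (P=T55, Q=N51): 5 rows → R takes values {633, 635} — violation — fails.
2 of the 4 dependencies hold.

2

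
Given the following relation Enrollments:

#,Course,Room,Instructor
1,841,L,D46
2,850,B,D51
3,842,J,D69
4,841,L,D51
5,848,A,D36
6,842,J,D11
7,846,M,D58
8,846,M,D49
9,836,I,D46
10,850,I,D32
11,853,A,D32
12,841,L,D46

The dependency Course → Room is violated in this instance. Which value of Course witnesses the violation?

Course=841: rows 1, 4, 12 → Room = L, L, L ✓
Course=850: rows 2, 10 → Room takes values {B, I} — violation
Course=842: rows 3, 6 → Room = J, J ✓
Course=848: row 5 → Room = A ✓
Course=846: rows 7, 8 → Room = M, M ✓
Course=836: row 9 → Room = I ✓
Course=853: row 11 → Room = A ✓
The only Course value with inconsistent Room is Course=850.

850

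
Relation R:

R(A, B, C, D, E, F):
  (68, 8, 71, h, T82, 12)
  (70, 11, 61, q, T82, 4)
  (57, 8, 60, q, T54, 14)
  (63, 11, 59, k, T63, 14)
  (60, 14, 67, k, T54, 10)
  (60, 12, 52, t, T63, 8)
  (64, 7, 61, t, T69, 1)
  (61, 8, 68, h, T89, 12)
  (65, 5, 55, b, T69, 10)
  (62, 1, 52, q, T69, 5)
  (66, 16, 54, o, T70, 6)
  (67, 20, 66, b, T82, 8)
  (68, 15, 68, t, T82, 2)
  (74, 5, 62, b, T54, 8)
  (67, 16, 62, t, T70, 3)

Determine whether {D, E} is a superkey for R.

All 15 rows have distinct {D, E} values, so {D, E} → (all attributes) holds and {D, E} is a superkey.

Yes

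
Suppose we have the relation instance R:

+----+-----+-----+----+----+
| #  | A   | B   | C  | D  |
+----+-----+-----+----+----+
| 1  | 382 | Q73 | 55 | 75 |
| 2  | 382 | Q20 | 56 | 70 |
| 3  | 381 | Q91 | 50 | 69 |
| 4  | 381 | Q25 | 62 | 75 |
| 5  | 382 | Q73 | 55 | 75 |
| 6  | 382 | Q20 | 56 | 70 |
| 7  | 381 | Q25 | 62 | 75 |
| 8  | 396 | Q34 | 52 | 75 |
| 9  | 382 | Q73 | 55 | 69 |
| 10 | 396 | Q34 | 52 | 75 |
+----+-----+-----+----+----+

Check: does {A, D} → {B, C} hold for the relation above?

(A=382, D=75): rows 1, 5 → {B,C} = (Q73, 55), (Q73, 55) ✓
(A=382, D=70): rows 2, 6 → {B,C} = (Q20, 56), (Q20, 56) ✓
(A=381, D=69): row 3 → {B,C} = (Q91, 50) ✓
(A=381, D=75): rows 4, 7 → {B,C} = (Q25, 62), (Q25, 62) ✓
(A=396, D=75): rows 8, 10 → {B,C} = (Q34, 52), (Q34, 52) ✓
(A=382, D=69): row 9 → {B,C} = (Q73, 55) ✓
Every {A, D} value is associated with a single {B, C} value, so {A, D} → {B, C} holds.

Yes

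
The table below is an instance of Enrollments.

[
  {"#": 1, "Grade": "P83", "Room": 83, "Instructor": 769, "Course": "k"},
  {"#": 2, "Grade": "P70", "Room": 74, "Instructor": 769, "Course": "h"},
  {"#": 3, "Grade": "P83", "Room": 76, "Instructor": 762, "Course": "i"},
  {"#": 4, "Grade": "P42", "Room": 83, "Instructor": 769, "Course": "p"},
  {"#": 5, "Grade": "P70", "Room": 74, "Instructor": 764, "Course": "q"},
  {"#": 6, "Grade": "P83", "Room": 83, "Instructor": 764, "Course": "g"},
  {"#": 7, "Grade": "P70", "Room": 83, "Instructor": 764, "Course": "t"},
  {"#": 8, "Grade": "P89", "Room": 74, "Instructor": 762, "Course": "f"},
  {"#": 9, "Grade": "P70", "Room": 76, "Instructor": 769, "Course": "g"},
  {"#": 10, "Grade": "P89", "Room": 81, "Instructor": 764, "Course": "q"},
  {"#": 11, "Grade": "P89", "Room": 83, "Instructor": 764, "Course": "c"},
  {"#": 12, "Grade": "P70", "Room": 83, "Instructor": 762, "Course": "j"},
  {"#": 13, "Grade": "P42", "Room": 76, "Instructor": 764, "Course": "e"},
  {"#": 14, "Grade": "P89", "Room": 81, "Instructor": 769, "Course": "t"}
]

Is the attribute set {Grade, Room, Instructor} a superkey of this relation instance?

All 14 rows have distinct {Grade, Room, Instructor} values, so {Grade, Room, Instructor} → (all attributes) holds and {Grade, Room, Instructor} is a superkey.

Yes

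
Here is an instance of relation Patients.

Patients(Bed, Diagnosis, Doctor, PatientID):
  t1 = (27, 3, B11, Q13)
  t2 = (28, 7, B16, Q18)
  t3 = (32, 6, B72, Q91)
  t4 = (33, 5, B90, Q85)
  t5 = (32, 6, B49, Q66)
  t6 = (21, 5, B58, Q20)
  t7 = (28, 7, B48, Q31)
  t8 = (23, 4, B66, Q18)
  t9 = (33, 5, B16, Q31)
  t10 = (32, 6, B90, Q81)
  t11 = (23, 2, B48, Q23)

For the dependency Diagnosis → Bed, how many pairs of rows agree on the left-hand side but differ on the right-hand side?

2

Diagnosis=7: all 2 rows agree on Bed — 0 pairs.
Diagnosis=6: all 3 rows agree on Bed — 0 pairs.
Diagnosis=5: violating pairs (4,6), (6,9) — 2 pairs.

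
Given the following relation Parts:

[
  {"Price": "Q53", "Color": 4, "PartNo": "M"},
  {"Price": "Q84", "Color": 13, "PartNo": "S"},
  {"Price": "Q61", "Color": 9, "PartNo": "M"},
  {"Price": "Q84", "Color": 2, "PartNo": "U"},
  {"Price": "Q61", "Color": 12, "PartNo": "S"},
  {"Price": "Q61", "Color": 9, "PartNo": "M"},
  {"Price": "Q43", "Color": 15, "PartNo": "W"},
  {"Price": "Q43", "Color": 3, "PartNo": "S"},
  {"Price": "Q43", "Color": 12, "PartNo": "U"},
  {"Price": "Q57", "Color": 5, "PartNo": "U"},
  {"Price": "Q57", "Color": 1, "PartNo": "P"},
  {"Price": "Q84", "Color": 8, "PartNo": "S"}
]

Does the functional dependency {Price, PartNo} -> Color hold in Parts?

(Price=Q53, PartNo=M): 1 row → Color = 4 ✓
(Price=Q84, PartNo=S): 2 rows → Color takes values {13, 8} — violation
(Price=Q61, PartNo=M): 2 rows → Color = 9, 9 ✓
(Price=Q84, PartNo=U): 1 row → Color = 2 ✓
(Price=Q61, PartNo=S): 1 row → Color = 12 ✓
(Price=Q43, PartNo=W): 1 row → Color = 15 ✓
(Price=Q43, PartNo=S): 1 row → Color = 3 ✓
(Price=Q43, PartNo=U): 1 row → Color = 12 ✓
(Price=Q57, PartNo=U): 1 row → Color = 5 ✓
(Price=Q57, PartNo=P): 1 row → Color = 1 ✓
Two rows agree on {Price, PartNo} but differ on Color, so {Price, PartNo} -> Color does not hold.

No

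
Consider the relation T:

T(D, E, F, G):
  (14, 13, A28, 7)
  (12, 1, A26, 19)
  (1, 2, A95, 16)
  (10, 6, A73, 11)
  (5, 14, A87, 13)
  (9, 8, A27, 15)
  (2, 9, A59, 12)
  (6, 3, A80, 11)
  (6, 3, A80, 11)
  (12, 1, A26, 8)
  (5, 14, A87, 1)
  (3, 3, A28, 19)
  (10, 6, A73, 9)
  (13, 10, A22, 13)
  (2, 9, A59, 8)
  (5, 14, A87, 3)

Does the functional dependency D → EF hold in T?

Yes

D=14: 1 row → {E,F} = (13, A28) ✓
D=12: 2 rows → {E,F} = (1, A26), (1, A26) ✓
D=1: 1 row → {E,F} = (2, A95) ✓
D=10: 2 rows → {E,F} = (6, A73), (6, A73) ✓
D=5: 3 rows → {E,F} = (14, A87), (14, A87), (14, A87) ✓
D=9: 1 row → {E,F} = (8, A27) ✓
D=2: 2 rows → {E,F} = (9, A59), (9, A59) ✓
D=6: 2 rows → {E,F} = (3, A80), (3, A80) ✓
D=3: 1 row → {E,F} = (3, A28) ✓
D=13: 1 row → {E,F} = (10, A22) ✓
Every D value is associated with a single EF value, so D → EF holds.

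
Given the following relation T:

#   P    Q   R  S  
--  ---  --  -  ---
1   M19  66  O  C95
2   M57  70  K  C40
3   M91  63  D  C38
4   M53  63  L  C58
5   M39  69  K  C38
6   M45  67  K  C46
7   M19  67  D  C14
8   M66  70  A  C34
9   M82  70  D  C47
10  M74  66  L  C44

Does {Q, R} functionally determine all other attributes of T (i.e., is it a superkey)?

All 10 rows have distinct {Q, R} values, so {Q, R} → (all attributes) holds and {Q, R} is a superkey.

Yes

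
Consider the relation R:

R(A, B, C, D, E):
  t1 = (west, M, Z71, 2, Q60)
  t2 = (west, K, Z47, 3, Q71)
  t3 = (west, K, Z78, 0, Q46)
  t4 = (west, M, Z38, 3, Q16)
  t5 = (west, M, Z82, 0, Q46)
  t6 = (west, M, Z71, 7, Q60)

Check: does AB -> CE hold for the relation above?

No

(A=west, B=M): rows 1, 4, 5, 6 → {C,E} takes values {(Z71, Q60), (Z38, Q16), (Z82, Q46)} — violation
(A=west, B=K): rows 2, 3 → {C,E} takes values {(Z47, Q71), (Z78, Q46)} — violation
Two rows agree on AB but differ on CE, so AB -> CE does not hold.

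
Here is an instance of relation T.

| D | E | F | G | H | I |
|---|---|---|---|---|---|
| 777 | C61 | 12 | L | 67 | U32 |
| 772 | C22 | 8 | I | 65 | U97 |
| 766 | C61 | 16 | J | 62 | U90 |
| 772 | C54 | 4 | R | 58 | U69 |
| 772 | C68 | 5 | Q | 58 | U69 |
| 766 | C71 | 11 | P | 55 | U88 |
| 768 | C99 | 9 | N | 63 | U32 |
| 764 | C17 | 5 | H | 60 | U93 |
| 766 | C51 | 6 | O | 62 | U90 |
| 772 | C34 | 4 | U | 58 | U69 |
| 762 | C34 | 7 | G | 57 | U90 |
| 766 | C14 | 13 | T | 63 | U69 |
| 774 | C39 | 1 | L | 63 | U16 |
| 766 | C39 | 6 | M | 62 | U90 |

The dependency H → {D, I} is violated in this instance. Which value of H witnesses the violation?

H=67: 1 row → {D,I} = (777, U32) ✓
H=65: 1 row → {D,I} = (772, U97) ✓
H=62: 3 rows → {D,I} = (766, U90), (766, U90), (766, U90) ✓
H=58: 3 rows → {D,I} = (772, U69), (772, U69), (772, U69) ✓
H=55: 1 row → {D,I} = (766, U88) ✓
H=63: 3 rows → {D,I} takes values {(768, U32), (766, U69), (774, U16)} — violation
H=60: 1 row → {D,I} = (764, U93) ✓
H=57: 1 row → {D,I} = (762, U90) ✓
The only H value with inconsistent RHS is H=63.

63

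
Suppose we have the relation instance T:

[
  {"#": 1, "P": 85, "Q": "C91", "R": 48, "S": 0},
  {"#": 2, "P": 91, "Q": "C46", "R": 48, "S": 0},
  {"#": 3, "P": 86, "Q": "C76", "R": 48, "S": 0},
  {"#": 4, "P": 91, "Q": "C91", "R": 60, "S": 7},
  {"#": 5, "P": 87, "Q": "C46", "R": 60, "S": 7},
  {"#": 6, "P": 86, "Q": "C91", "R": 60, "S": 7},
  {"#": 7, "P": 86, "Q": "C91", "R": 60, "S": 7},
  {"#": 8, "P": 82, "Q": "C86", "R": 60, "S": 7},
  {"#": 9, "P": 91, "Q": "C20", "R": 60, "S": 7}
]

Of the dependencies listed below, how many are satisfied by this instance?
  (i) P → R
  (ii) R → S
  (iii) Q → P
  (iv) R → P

1

(i) P → R: P=91: rows 2, 4, 9 → R takes values {48, 60} — violation; P=86: rows 3, 6, 7 → R takes values {48, 60} — violation — fails.
(ii) R → S: every LHS value maps to a single RHS value — holds.
(iii) Q → P: Q=C91: rows 1, 4, 6, 7 → P takes values {85, 91, 86} — violation; Q=C46: rows 2, 5 → P takes values {91, 87} — violation — fails.
(iv) R → P: R=48: rows 1, 2, 3 → P takes values {85, 91, 86} — violation; R=60: rows 4, 5, 6, 7, 8, 9 → P takes values {91, 87, 86, 82} — violation — fails.
1 of the 4 dependencies holds.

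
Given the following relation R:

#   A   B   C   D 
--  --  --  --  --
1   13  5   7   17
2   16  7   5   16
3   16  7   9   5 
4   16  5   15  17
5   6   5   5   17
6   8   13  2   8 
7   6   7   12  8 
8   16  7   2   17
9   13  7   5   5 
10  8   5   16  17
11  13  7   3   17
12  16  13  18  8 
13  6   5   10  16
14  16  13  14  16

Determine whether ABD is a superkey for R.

All 14 rows have distinct ABD values, so ABD → (all attributes) holds and ABD is a superkey.

Yes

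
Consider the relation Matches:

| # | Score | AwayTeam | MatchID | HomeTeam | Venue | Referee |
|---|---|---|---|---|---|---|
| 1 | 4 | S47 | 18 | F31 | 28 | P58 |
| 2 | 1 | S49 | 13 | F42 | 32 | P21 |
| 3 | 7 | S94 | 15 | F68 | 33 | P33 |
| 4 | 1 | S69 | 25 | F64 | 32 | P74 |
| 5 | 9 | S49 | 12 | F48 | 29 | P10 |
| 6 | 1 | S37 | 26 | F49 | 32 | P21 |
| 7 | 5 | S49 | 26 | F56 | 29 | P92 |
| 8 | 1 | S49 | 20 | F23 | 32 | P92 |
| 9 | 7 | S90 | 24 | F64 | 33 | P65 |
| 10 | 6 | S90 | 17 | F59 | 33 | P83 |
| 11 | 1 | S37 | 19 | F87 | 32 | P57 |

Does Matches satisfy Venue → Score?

No

Venue=28: row 1 → Score = 4 ✓
Venue=32: rows 2, 4, 6, 8, 11 → Score = 1, 1, 1, 1, 1 ✓
Venue=33: rows 3, 9, 10 → Score takes values {7, 6} — violation
Venue=29: rows 5, 7 → Score takes values {9, 5} — violation
Two rows agree on Venue but differ on Score, so Venue → Score does not hold.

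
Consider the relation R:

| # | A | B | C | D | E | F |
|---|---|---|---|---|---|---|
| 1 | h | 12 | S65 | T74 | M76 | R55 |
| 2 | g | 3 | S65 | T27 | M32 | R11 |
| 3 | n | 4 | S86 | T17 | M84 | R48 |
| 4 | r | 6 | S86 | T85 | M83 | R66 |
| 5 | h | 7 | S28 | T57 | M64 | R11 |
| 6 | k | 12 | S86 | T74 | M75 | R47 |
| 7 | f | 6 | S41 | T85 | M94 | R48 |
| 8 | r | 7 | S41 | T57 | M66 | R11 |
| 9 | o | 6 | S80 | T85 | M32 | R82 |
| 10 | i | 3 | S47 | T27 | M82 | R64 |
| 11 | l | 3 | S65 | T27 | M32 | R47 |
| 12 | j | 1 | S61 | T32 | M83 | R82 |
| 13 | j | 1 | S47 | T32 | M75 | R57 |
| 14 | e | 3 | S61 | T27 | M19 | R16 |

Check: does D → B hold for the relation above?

Yes

D=T74: rows 1, 6 → B = 12, 12 ✓
D=T27: rows 2, 10, 11, 14 → B = 3, 3, 3, 3 ✓
D=T17: row 3 → B = 4 ✓
D=T85: rows 4, 7, 9 → B = 6, 6, 6 ✓
D=T57: rows 5, 8 → B = 7, 7 ✓
D=T32: rows 12, 13 → B = 1, 1 ✓
Every D value is associated with a single B value, so D → B holds.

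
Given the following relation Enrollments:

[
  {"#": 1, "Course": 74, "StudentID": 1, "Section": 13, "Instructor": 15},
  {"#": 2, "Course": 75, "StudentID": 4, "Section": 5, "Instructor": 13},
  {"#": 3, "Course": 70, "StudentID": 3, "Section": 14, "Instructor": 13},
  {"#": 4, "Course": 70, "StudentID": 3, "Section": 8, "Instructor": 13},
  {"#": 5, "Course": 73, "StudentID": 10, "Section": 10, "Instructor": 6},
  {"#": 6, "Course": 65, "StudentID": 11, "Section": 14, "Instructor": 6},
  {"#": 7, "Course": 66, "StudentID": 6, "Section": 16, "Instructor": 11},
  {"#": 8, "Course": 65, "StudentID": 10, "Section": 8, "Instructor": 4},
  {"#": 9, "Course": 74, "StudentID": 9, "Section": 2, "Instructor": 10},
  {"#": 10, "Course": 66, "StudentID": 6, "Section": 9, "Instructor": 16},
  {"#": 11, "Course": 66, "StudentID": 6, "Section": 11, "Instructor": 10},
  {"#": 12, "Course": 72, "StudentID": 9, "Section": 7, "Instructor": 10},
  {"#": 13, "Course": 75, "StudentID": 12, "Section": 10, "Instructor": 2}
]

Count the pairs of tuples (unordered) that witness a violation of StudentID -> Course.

StudentID=3: all 2 rows agree on Course — 0 pairs.
StudentID=10: violating pairs (5,8) — 1 pair.
StudentID=6: all 3 rows agree on Course — 0 pairs.
StudentID=9: violating pairs (9,12) — 1 pair.

2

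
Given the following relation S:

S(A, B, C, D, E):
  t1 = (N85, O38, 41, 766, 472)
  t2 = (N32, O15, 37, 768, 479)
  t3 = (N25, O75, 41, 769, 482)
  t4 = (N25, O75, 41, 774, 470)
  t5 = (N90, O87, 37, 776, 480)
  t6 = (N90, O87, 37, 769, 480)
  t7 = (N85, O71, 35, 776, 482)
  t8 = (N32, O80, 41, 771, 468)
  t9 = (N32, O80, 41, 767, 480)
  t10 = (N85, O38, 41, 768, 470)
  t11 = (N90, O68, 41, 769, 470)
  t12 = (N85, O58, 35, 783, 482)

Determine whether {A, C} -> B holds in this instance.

No

(A=N85, C=41): rows 1, 10 → B = O38, O38 ✓
(A=N32, C=37): row 2 → B = O15 ✓
(A=N25, C=41): rows 3, 4 → B = O75, O75 ✓
(A=N90, C=37): rows 5, 6 → B = O87, O87 ✓
(A=N85, C=35): rows 7, 12 → B takes values {O71, O58} — violation
(A=N32, C=41): rows 8, 9 → B = O80, O80 ✓
(A=N90, C=41): row 11 → B = O68 ✓
Two rows agree on {A, C} but differ on B, so {A, C} -> B does not hold.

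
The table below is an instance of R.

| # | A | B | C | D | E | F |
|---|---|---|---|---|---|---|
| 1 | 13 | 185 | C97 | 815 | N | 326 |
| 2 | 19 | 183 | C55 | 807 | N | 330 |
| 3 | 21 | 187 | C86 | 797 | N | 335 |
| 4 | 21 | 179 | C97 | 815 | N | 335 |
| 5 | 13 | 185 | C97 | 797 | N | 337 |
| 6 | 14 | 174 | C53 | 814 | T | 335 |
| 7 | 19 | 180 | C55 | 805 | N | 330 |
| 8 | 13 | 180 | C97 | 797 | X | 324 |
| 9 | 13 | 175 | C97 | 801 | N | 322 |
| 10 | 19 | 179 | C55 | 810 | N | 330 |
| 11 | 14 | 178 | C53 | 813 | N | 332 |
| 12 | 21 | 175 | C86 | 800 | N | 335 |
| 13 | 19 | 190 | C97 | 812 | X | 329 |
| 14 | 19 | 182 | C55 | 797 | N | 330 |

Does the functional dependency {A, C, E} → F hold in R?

No

(A=13, C=C97, E=N): rows 1, 5, 9 → F takes values {326, 337, 322} — violation
(A=19, C=C55, E=N): rows 2, 7, 10, 14 → F = 330, 330, 330, 330 ✓
(A=21, C=C86, E=N): rows 3, 12 → F = 335, 335 ✓
(A=21, C=C97, E=N): row 4 → F = 335 ✓
(A=14, C=C53, E=T): row 6 → F = 335 ✓
(A=13, C=C97, E=X): row 8 → F = 324 ✓
(A=14, C=C53, E=N): row 11 → F = 332 ✓
(A=19, C=C97, E=X): row 13 → F = 329 ✓
Two rows agree on {A, C, E} but differ on F, so {A, C, E} → F does not hold.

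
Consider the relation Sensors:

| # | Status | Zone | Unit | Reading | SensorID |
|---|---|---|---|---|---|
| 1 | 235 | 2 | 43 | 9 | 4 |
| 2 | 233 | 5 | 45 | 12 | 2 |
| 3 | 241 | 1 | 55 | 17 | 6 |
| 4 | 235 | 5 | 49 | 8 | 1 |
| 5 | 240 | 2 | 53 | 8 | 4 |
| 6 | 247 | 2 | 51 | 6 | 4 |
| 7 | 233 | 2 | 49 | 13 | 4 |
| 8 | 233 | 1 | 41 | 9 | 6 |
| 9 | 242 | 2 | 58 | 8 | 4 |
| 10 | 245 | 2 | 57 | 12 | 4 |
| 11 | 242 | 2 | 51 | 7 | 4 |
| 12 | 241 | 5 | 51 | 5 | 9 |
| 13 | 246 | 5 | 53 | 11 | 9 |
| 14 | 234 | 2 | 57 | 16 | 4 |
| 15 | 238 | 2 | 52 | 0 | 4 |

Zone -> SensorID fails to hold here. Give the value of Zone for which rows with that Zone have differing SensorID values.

5

Zone=2: rows 1, 5, 6, 7, 9, 10, 11, 14, 15 → SensorID = 4, 4, 4, 4, 4, 4, 4, 4, 4 ✓
Zone=5: rows 2, 4, 12, 13 → SensorID takes values {2, 1, 9} — violation
Zone=1: rows 3, 8 → SensorID = 6, 6 ✓
The only Zone value with inconsistent SensorID is Zone=5.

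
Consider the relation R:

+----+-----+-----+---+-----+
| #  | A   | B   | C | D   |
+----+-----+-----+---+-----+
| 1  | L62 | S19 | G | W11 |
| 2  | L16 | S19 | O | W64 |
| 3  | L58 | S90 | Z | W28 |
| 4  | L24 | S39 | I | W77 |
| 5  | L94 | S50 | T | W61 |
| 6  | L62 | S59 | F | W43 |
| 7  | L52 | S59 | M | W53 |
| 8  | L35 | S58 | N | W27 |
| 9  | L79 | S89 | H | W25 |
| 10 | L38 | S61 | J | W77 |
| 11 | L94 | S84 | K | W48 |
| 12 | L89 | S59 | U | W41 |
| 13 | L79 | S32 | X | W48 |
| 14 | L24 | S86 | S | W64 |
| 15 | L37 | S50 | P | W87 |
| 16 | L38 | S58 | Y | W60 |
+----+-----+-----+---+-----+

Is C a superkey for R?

Yes

All 16 rows have distinct C values, so C → (all attributes) holds and C is a superkey.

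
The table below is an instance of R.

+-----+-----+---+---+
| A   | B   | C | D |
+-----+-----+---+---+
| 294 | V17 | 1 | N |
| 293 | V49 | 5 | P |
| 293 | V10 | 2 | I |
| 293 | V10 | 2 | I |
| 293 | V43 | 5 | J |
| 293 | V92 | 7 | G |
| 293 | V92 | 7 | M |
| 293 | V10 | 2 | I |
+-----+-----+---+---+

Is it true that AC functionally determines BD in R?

(A=294, C=1): 1 row → {B,D} = (V17, N) ✓
(A=293, C=5): 2 rows → {B,D} takes values {(V49, P), (V43, J)} — violation
(A=293, C=2): 3 rows → {B,D} = (V10, I), (V10, I), (V10, I) ✓
(A=293, C=7): 2 rows → {B,D} takes values {(V92, G), (V92, M)} — violation
Two rows agree on AC but differ on BD, so AC -> BD does not hold.

No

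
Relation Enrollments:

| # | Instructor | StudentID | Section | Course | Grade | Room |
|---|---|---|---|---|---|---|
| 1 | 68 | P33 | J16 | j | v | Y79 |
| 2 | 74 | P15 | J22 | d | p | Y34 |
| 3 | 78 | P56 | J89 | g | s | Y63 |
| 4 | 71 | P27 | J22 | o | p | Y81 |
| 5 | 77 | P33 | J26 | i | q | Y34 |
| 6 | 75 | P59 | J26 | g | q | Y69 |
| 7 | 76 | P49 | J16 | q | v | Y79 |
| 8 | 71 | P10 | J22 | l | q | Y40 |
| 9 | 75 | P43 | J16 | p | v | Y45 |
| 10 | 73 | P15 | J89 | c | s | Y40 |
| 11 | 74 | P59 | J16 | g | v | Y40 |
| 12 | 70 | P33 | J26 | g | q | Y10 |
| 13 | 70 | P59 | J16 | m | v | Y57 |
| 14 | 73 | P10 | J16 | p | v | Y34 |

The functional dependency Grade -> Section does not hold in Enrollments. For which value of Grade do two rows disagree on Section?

Grade=v: rows 1, 7, 9, 11, 13, 14 → Section = J16, J16, J16, J16, J16, J16 ✓
Grade=p: rows 2, 4 → Section = J22, J22 ✓
Grade=s: rows 3, 10 → Section = J89, J89 ✓
Grade=q: rows 5, 6, 8, 12 → Section takes values {J26, J22} — violation
The only Grade value with inconsistent Section is Grade=q.

q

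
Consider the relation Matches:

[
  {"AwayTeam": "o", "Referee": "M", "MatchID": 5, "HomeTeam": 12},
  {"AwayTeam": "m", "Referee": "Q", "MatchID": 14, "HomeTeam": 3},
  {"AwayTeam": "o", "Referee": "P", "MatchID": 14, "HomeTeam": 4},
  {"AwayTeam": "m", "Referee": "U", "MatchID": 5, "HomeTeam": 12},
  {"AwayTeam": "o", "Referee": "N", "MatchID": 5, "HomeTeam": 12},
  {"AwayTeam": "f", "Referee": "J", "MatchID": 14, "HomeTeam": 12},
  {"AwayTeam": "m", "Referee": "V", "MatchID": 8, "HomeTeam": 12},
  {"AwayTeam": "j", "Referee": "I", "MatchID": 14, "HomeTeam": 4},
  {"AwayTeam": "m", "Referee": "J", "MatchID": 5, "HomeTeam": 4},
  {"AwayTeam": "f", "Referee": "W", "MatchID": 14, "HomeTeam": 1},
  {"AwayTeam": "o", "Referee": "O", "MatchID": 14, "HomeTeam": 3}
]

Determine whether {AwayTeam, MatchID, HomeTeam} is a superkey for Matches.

Two distinct rows share (AwayTeam=o, MatchID=5, HomeTeam=12), so {AwayTeam, MatchID, HomeTeam} does not determine every attribute — not a superkey.

No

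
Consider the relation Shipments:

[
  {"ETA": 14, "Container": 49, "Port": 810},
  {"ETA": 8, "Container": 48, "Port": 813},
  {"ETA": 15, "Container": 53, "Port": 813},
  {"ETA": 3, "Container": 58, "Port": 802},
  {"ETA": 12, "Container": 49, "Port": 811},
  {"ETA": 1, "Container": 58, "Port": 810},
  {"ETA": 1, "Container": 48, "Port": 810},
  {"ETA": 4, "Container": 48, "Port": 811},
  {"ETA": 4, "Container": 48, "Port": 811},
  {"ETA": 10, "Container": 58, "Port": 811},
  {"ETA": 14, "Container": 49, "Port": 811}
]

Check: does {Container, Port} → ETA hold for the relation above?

No

(Container=49, Port=810): 1 row → ETA = 14 ✓
(Container=48, Port=813): 1 row → ETA = 8 ✓
(Container=53, Port=813): 1 row → ETA = 15 ✓
(Container=58, Port=802): 1 row → ETA = 3 ✓
(Container=49, Port=811): 2 rows → ETA takes values {12, 14} — violation
(Container=58, Port=810): 1 row → ETA = 1 ✓
(Container=48, Port=810): 1 row → ETA = 1 ✓
(Container=48, Port=811): 2 rows → ETA = 4, 4 ✓
(Container=58, Port=811): 1 row → ETA = 10 ✓
Two rows agree on {Container, Port} but differ on ETA, so {Container, Port} → ETA does not hold.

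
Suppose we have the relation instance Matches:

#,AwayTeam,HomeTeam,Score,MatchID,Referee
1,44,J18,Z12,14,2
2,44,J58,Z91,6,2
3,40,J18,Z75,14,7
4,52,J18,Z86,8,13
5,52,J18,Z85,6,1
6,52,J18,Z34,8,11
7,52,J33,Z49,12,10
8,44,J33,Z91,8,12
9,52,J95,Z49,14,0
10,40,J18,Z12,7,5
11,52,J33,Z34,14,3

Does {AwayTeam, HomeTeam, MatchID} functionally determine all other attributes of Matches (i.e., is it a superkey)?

Rows 4 and 6 have the same {AwayTeam, HomeTeam, MatchID} value (AwayTeam=52, HomeTeam=J18, MatchID=8) but are distinct tuples, so {AwayTeam, HomeTeam, MatchID} does not determine every attribute — not a superkey.

No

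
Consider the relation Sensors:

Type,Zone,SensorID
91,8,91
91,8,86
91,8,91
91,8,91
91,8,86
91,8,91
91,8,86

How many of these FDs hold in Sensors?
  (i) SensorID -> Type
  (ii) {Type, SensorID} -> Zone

2

(i) SensorID -> Type: every LHS value maps to a single RHS value — holds.
(ii) {Type, SensorID} -> Zone: every LHS value maps to a single RHS value — holds.
2 of the 2 dependencies hold.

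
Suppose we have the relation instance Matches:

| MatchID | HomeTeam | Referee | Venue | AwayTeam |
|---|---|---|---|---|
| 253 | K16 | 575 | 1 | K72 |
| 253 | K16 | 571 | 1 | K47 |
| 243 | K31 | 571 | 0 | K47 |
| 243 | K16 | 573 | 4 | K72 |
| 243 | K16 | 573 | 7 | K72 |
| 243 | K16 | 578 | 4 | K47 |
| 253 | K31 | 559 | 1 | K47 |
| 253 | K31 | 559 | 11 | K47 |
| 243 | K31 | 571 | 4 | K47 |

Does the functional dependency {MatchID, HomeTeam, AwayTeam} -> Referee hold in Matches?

(MatchID=253, HomeTeam=K16, AwayTeam=K72): 1 row → Referee = 575 ✓
(MatchID=253, HomeTeam=K16, AwayTeam=K47): 1 row → Referee = 571 ✓
(MatchID=243, HomeTeam=K31, AwayTeam=K47): 2 rows → Referee = 571, 571 ✓
(MatchID=243, HomeTeam=K16, AwayTeam=K72): 2 rows → Referee = 573, 573 ✓
(MatchID=243, HomeTeam=K16, AwayTeam=K47): 1 row → Referee = 578 ✓
(MatchID=253, HomeTeam=K31, AwayTeam=K47): 2 rows → Referee = 559, 559 ✓
Every {MatchID, HomeTeam, AwayTeam} value is associated with a single Referee value, so {MatchID, HomeTeam, AwayTeam} -> Referee holds.

Yes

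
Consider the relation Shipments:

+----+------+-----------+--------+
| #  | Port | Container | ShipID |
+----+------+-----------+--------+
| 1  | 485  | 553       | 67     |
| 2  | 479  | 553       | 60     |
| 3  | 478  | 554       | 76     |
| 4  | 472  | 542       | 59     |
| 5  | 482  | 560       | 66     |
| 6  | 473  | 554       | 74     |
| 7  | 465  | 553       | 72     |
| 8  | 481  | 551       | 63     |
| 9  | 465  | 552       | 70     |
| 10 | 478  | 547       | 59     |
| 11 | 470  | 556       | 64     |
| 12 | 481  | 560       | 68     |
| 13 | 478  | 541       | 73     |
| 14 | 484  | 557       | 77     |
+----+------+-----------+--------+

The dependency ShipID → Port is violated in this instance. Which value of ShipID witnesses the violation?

ShipID=67: row 1 → Port = 485 ✓
ShipID=60: row 2 → Port = 479 ✓
ShipID=76: row 3 → Port = 478 ✓
ShipID=59: rows 4, 10 → Port takes values {472, 478} — violation
ShipID=66: row 5 → Port = 482 ✓
ShipID=74: row 6 → Port = 473 ✓
ShipID=72: row 7 → Port = 465 ✓
ShipID=63: row 8 → Port = 481 ✓
ShipID=70: row 9 → Port = 465 ✓
ShipID=64: row 11 → Port = 470 ✓
ShipID=68: row 12 → Port = 481 ✓
ShipID=73: row 13 → Port = 478 ✓
ShipID=77: row 14 → Port = 484 ✓
The only ShipID value with inconsistent Port is ShipID=59.

59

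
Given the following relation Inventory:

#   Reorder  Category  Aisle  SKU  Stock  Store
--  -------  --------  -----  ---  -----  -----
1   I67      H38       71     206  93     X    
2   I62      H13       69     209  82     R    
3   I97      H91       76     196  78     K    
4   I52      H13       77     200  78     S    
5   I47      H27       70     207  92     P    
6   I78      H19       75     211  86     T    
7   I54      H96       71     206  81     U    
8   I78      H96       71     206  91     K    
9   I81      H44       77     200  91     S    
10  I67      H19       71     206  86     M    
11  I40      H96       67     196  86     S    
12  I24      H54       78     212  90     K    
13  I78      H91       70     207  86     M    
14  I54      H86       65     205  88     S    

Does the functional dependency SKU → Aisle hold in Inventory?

No

SKU=206: rows 1, 7, 8, 10 → Aisle = 71, 71, 71, 71 ✓
SKU=209: row 2 → Aisle = 69 ✓
SKU=196: rows 3, 11 → Aisle takes values {76, 67} — violation
SKU=200: rows 4, 9 → Aisle = 77, 77 ✓
SKU=207: rows 5, 13 → Aisle = 70, 70 ✓
SKU=211: row 6 → Aisle = 75 ✓
SKU=212: row 12 → Aisle = 78 ✓
SKU=205: row 14 → Aisle = 65 ✓
Two rows agree on SKU but differ on Aisle, so SKU → Aisle does not hold.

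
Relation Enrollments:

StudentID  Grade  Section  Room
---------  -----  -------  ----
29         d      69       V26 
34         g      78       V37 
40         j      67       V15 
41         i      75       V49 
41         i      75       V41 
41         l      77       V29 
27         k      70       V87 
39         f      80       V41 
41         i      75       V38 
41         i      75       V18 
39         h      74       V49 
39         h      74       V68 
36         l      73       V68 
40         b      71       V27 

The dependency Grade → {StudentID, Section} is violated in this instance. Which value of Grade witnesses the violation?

Grade=d: 1 row → {StudentID,Section} = (29, 69) ✓
Grade=g: 1 row → {StudentID,Section} = (34, 78) ✓
Grade=j: 1 row → {StudentID,Section} = (40, 67) ✓
Grade=i: 4 rows → {StudentID,Section} = (41, 75), (41, 75), (41, 75), (41, 75) ✓
Grade=l: 2 rows → {StudentID,Section} takes values {(41, 77), (36, 73)} — violation
Grade=k: 1 row → {StudentID,Section} = (27, 70) ✓
Grade=f: 1 row → {StudentID,Section} = (39, 80) ✓
Grade=h: 2 rows → {StudentID,Section} = (39, 74), (39, 74) ✓
Grade=b: 1 row → {StudentID,Section} = (40, 71) ✓
The only Grade value with inconsistent RHS is Grade=l.

l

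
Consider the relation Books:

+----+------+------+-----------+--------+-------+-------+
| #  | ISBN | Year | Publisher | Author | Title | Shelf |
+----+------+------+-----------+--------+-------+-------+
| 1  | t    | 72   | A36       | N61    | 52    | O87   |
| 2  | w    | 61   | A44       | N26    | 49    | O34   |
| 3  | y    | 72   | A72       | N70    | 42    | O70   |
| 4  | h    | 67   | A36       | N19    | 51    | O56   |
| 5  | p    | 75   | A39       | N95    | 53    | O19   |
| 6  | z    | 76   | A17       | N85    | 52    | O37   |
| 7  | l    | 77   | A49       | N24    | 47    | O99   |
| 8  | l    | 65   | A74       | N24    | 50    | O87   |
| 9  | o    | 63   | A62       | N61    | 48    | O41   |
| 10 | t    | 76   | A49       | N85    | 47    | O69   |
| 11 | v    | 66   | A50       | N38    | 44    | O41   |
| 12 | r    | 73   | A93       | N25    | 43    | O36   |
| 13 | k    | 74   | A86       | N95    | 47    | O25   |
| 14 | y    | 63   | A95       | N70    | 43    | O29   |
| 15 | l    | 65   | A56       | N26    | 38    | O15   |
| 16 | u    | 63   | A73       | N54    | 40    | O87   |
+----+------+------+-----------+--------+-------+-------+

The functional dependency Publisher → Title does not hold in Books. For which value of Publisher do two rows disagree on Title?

Publisher=A36: rows 1, 4 → Title takes values {52, 51} — violation
Publisher=A44: row 2 → Title = 49 ✓
Publisher=A72: row 3 → Title = 42 ✓
Publisher=A39: row 5 → Title = 53 ✓
Publisher=A17: row 6 → Title = 52 ✓
Publisher=A49: rows 7, 10 → Title = 47, 47 ✓
Publisher=A74: row 8 → Title = 50 ✓
Publisher=A62: row 9 → Title = 48 ✓
Publisher=A50: row 11 → Title = 44 ✓
Publisher=A93: row 12 → Title = 43 ✓
Publisher=A86: row 13 → Title = 47 ✓
Publisher=A95: row 14 → Title = 43 ✓
Publisher=A56: row 15 → Title = 38 ✓
Publisher=A73: row 16 → Title = 40 ✓
The only Publisher value with inconsistent Title is Publisher=A36.

A36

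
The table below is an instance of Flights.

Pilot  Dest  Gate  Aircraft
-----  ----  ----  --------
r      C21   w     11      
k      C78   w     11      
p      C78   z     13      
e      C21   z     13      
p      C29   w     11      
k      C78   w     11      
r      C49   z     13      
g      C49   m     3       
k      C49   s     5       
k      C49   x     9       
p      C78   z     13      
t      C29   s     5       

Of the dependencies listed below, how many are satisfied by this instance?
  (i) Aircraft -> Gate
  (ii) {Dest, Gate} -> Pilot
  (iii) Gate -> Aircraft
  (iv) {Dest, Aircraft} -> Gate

(i) Aircraft -> Gate: every LHS value maps to a single RHS value — holds.
(ii) {Dest, Gate} -> Pilot: every LHS value maps to a single RHS value — holds.
(iii) Gate -> Aircraft: every LHS value maps to a single RHS value — holds.
(iv) {Dest, Aircraft} -> Gate: every LHS value maps to a single RHS value — holds.
4 of the 4 dependencies hold.

4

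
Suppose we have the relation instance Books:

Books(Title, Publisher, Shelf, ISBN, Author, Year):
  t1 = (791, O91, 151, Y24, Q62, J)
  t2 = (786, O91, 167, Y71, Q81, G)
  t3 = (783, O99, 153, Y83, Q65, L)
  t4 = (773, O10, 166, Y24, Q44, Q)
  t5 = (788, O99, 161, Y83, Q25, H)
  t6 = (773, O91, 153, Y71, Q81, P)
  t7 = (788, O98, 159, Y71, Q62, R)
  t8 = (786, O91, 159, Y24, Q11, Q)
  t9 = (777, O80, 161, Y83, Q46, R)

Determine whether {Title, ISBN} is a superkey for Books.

Yes

All 9 rows have distinct {Title, ISBN} values, so {Title, ISBN} → (all attributes) holds and {Title, ISBN} is a superkey.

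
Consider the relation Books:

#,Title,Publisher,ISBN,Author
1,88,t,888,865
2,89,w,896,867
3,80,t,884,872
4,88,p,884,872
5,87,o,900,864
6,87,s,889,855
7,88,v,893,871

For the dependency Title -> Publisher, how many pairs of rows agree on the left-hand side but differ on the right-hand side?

Title=88: violating pairs (1,4), (1,7), (4,7) — 3 pairs.
Title=87: violating pairs (5,6) — 1 pair.

4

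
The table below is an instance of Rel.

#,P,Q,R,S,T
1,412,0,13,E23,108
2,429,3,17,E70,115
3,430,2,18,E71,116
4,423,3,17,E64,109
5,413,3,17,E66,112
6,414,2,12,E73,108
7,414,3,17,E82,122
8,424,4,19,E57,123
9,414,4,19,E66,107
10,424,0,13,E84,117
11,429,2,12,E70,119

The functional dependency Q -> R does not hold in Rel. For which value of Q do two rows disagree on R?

2

Q=0: rows 1, 10 → R = 13, 13 ✓
Q=3: rows 2, 4, 5, 7 → R = 17, 17, 17, 17 ✓
Q=2: rows 3, 6, 11 → R takes values {18, 12} — violation
Q=4: rows 8, 9 → R = 19, 19 ✓
The only Q value with inconsistent R is Q=2.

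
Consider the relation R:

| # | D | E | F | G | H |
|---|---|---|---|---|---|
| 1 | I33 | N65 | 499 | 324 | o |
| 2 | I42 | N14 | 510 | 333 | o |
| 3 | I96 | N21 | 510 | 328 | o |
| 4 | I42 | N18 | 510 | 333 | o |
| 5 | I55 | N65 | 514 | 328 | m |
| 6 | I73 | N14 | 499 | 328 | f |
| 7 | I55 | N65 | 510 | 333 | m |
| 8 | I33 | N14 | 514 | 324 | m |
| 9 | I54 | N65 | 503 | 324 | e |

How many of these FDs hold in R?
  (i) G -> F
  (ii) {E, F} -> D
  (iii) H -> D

(i) G -> F: G=324: rows 1, 8, 9 → F takes values {499, 514, 503} — violation; G=328: rows 3, 5, 6 → F takes values {510, 514, 499} — violation — fails.
(ii) {E, F} -> D: every LHS value maps to a single RHS value — holds.
(iii) H -> D: H=o: rows 1, 2, 3, 4 → D takes values {I33, I42, I96} — violation; H=m: rows 5, 7, 8 → D takes values {I55, I33} — violation — fails.
1 of the 3 dependencies holds.

1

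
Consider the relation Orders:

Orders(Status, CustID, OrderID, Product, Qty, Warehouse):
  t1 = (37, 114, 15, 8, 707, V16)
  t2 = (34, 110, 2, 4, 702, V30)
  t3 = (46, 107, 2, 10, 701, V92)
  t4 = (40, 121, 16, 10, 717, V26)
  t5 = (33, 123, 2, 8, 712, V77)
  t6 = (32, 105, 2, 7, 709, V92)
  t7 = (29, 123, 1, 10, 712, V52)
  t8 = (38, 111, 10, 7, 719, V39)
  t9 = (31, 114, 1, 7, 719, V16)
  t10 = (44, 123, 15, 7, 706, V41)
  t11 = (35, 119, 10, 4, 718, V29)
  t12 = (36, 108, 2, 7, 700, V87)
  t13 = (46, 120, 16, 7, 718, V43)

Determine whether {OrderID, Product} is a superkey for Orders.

Rows 6 and 12 have the same {OrderID, Product} value (OrderID=2, Product=7) but are distinct tuples, so {OrderID, Product} does not determine every attribute — not a superkey.

No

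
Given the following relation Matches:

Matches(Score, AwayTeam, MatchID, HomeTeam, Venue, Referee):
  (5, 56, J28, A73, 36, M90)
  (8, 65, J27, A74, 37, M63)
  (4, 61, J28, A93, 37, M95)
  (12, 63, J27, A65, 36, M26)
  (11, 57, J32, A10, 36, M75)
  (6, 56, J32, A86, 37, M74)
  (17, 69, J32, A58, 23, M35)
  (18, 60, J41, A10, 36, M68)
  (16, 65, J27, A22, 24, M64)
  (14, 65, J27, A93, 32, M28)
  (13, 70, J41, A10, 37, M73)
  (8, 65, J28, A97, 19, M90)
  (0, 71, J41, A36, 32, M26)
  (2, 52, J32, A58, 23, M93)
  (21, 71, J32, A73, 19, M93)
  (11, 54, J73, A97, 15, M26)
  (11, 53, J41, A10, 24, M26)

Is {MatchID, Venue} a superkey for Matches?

Two distinct rows share (MatchID=J32, Venue=23), so {MatchID, Venue} does not determine every attribute — not a superkey.

No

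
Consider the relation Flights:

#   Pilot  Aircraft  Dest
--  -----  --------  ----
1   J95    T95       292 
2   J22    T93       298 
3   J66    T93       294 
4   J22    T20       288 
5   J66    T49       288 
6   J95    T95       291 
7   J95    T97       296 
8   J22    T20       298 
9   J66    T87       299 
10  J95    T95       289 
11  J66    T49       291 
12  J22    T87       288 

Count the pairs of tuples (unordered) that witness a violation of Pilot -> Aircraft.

13

Pilot=J95: violating pairs (1,7), (6,7), (7,10) — 3 pairs.
Pilot=J22: violating pairs (2,4), (2,8), (2,12), (4,12), (8,12) — 5 pairs.
Pilot=J66: violating pairs (3,5), (3,9), (3,11), (5,9), (9,11) — 5 pairs.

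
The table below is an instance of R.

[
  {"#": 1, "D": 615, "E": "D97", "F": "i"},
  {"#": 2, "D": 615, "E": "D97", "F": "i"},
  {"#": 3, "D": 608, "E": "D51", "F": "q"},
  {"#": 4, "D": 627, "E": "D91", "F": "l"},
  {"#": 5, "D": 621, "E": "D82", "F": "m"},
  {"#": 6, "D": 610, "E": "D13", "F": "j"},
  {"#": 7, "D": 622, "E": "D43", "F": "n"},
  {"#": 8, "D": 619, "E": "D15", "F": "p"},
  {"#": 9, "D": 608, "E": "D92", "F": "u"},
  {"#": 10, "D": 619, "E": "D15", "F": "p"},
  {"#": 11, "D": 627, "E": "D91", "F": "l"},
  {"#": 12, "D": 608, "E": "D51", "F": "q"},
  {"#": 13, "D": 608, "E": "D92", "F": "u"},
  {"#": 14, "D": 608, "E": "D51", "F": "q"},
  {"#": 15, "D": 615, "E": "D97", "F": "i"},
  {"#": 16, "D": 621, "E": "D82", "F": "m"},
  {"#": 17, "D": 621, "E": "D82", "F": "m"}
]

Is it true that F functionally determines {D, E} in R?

Yes

F=i: rows 1, 2, 15 → {D,E} = (615, D97), (615, D97), (615, D97) ✓
F=q: rows 3, 12, 14 → {D,E} = (608, D51), (608, D51), (608, D51) ✓
F=l: rows 4, 11 → {D,E} = (627, D91), (627, D91) ✓
F=m: rows 5, 16, 17 → {D,E} = (621, D82), (621, D82), (621, D82) ✓
F=j: row 6 → {D,E} = (610, D13) ✓
F=n: row 7 → {D,E} = (622, D43) ✓
F=p: rows 8, 10 → {D,E} = (619, D15), (619, D15) ✓
F=u: rows 9, 13 → {D,E} = (608, D92), (608, D92) ✓
Every F value is associated with a single {D, E} value, so F → {D, E} holds.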